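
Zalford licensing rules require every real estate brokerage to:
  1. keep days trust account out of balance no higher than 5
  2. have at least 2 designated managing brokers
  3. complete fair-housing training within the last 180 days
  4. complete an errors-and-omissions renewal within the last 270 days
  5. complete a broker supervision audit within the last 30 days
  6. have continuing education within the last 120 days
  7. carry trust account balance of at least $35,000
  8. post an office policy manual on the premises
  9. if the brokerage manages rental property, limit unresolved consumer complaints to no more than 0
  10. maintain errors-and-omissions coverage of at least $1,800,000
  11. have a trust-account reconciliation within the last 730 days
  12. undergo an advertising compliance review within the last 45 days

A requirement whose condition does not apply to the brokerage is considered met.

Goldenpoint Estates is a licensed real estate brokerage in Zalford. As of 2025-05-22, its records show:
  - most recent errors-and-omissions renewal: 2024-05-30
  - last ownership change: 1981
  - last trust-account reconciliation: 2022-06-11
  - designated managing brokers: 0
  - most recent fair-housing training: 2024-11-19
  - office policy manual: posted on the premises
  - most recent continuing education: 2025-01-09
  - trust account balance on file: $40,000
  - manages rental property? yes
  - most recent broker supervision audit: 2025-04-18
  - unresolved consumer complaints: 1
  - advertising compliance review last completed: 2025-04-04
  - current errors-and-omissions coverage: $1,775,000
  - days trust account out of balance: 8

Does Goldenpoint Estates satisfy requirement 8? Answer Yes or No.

Yes

8. office policy manual present → met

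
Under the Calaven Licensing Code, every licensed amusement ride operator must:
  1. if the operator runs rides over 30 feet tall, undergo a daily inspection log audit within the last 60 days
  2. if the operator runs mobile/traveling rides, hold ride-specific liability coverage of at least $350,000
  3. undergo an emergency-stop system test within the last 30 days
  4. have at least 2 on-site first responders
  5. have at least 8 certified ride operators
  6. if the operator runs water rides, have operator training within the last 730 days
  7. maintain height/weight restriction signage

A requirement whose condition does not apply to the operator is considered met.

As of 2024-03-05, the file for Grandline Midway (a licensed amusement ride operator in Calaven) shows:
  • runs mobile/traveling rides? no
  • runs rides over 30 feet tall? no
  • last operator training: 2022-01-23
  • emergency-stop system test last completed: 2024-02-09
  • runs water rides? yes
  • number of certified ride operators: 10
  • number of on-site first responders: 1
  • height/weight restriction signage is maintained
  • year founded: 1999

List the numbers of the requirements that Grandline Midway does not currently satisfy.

1. condition 'runs rides over 30 feet tall' does not hold → requirement n/a → met
2. condition 'runs mobile/traveling rides' does not hold → requirement n/a → met
3. emergency-stop system test 25 days ago vs limit 30 → met
4. on-site first responders 1 < 2 → not met
5. certified ride operators 10 ≥ 8 → met
6. condition 'runs water rides' holds; operator training 772 days ago vs limit 730 → not met
7. height/weight restriction signage present → met
Not met: 4, 6

4, 6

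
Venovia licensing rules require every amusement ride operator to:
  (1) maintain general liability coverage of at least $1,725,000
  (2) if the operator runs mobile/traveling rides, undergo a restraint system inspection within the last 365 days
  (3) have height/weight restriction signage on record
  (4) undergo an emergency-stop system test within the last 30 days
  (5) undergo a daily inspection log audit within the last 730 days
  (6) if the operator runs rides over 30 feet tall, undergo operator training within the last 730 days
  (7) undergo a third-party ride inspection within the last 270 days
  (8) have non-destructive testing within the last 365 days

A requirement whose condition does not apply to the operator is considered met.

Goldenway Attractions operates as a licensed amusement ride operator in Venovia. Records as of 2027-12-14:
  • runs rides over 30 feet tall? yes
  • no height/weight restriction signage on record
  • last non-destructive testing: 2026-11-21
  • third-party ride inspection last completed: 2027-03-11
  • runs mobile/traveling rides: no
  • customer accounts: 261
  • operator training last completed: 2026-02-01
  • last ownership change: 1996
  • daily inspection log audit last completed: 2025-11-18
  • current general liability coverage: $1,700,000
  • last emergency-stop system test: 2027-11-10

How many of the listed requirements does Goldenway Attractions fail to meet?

6

1. general liability coverage $1,700,000 < $1,725,000 → not met
2. condition 'runs mobile/traveling rides' does not hold → requirement n/a → met
3. height/weight restriction signage absent → not met
4. emergency-stop system test 34 days ago vs limit 30 → not met
5. daily inspection log audit 756 days ago vs limit 730 → not met
6. condition 'runs rides over 30 feet tall' holds; operator training 681 days ago vs limit 730 → met
7. third-party ride inspection 278 days ago vs limit 270 → not met
8. non-destructive testing 388 days ago vs limit 365 → not met
Not met: 6 of 8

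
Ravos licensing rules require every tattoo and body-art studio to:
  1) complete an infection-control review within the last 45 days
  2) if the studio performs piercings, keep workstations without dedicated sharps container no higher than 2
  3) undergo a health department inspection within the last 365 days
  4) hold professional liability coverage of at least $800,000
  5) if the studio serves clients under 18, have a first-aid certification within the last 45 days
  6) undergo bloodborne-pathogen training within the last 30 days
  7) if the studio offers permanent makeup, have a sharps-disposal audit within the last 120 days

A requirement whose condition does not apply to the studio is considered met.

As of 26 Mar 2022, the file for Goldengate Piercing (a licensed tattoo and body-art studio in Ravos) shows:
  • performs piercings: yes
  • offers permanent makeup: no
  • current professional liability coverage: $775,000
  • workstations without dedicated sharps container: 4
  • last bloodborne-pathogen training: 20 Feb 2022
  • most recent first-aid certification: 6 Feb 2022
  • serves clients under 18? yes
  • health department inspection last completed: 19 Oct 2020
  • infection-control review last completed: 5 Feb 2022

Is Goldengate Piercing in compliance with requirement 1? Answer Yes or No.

No

1. infection-control review 49 days ago vs limit 45 → not met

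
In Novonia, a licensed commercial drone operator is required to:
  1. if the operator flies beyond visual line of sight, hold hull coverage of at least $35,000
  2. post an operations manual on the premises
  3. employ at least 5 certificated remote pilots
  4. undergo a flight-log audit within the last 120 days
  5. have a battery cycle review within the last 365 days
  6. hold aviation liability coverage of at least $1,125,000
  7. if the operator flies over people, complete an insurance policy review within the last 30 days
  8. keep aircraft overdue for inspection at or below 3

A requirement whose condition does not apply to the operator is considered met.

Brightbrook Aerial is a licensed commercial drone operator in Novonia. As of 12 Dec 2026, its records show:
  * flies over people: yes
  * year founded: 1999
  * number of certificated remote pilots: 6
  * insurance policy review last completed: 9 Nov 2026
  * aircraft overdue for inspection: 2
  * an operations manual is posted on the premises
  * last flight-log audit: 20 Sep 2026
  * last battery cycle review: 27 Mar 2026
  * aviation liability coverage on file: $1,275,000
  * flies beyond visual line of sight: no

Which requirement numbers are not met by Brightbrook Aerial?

7

1. condition 'flies beyond visual line of sight' does not hold → requirement n/a → met
2. operations manual present → met
3. certificated remote pilots 6 ≥ 5 → met
4. flight-log audit 83 days ago vs limit 120 → met
5. battery cycle review 260 days ago vs limit 365 → met
6. aviation liability coverage $1,275,000 ≥ $1,125,000 → met
7. condition 'flies over people' holds; insurance policy review 33 days ago vs limit 30 → not met
8. aircraft overdue for inspection 2 ≤ 3 → met
Not met: 7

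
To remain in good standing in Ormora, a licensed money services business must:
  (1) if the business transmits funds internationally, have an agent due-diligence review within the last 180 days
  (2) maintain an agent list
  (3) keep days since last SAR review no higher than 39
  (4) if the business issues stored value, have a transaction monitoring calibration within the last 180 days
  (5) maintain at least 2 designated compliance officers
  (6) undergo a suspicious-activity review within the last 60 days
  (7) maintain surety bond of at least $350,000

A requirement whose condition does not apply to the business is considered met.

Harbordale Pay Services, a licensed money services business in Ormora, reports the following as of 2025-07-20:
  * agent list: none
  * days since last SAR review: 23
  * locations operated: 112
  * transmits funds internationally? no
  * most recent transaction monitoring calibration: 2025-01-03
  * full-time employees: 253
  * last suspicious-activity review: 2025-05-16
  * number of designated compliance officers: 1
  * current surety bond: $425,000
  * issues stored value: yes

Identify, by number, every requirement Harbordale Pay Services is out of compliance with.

2, 4, 5, 6

1. condition 'transmits funds internationally' does not hold → requirement n/a → met
2. agent list absent → not met
3. days since last SAR review 23 ≤ 39 → met
4. condition 'issues stored value' holds; transaction monitoring calibration 198 days ago vs limit 180 → not met
5. designated compliance officers 1 < 2 → not met
6. suspicious-activity review 65 days ago vs limit 60 → not met
7. surety bond $425,000 ≥ $350,000 → met
Not met: 2, 4, 5, 6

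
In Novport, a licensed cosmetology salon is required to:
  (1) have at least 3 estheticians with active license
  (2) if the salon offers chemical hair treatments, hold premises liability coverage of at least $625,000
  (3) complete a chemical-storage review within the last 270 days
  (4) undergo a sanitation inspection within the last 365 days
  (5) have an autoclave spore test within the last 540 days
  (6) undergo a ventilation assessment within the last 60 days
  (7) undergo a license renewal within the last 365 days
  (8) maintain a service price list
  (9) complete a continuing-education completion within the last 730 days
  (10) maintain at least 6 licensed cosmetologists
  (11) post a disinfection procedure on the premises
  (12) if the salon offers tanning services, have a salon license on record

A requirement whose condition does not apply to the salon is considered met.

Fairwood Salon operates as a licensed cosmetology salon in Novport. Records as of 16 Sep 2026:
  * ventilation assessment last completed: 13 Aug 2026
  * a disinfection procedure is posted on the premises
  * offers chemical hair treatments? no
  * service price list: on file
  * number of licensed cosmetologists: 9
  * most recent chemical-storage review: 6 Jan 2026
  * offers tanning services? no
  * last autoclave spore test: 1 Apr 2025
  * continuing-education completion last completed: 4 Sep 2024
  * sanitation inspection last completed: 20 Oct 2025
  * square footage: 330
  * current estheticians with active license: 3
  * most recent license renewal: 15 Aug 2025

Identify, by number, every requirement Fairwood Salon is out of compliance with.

1. estheticians with active license 3 ≥ 3 → met
2. condition 'offers chemical hair treatments' does not hold → requirement n/a → met
3. chemical-storage review 253 days ago vs limit 270 → met
4. sanitation inspection 331 days ago vs limit 365 → met
5. autoclave spore test 533 days ago vs limit 540 → met
6. ventilation assessment 34 days ago vs limit 60 → met
7. license renewal 397 days ago vs limit 365 → not met
8. service price list present → met
9. continuing-education completion 742 days ago vs limit 730 → not met
10. licensed cosmetologists 9 ≥ 6 → met
11. disinfection procedure present → met
12. condition 'offers tanning services' does not hold → requirement n/a → met
Not met: 7, 9

7, 9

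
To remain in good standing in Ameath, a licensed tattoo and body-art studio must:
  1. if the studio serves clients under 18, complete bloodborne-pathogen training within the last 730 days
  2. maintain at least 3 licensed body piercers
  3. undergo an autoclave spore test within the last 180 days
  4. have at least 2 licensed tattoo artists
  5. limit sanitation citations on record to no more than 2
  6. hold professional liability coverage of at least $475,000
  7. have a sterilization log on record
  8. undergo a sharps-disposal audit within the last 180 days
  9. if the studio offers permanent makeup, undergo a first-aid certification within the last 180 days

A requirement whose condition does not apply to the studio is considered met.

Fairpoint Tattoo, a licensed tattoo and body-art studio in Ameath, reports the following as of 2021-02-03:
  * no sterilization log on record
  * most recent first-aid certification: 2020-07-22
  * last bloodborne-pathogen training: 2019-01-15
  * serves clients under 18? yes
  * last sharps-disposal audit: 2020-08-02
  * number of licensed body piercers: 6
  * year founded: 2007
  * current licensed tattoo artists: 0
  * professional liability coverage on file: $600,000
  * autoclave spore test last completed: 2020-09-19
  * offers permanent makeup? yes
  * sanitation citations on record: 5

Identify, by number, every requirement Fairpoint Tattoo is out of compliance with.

1, 4, 5, 7, 8, 9

1. condition 'serves clients under 18' holds; bloodborne-pathogen training 750 days ago vs limit 730 → not met
2. licensed body piercers 6 ≥ 3 → met
3. autoclave spore test 137 days ago vs limit 180 → met
4. licensed tattoo artists 0 < 2 → not met
5. sanitation citations on record 5 > 2 → not met
6. professional liability coverage $600,000 ≥ $475,000 → met
7. sterilization log absent → not met
8. sharps-disposal audit 185 days ago vs limit 180 → not met
9. condition 'offers permanent makeup' holds; first-aid certification 196 days ago vs limit 180 → not met
Not met: 1, 4, 5, 7, 8, 9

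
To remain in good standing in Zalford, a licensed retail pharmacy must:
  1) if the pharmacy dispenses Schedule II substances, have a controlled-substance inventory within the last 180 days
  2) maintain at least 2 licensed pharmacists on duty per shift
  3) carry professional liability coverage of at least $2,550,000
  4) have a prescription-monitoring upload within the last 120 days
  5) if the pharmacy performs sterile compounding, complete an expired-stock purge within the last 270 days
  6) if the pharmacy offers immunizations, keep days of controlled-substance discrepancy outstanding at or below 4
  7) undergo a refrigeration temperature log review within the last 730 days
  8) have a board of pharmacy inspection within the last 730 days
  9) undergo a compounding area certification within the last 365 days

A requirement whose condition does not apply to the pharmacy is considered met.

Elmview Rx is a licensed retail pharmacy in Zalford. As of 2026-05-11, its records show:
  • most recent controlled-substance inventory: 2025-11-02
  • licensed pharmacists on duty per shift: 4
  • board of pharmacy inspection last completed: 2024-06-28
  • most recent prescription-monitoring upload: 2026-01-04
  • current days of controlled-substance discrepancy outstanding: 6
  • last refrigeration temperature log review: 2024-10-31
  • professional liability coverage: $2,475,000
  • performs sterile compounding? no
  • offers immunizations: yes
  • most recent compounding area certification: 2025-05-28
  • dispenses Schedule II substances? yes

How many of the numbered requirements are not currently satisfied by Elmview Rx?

4

1. condition 'dispenses Schedule II substances' holds; controlled-substance inventory 190 days ago vs limit 180 → not met
2. licensed pharmacists on duty per shift 4 ≥ 2 → met
3. professional liability coverage $2,475,000 < $2,550,000 → not met
4. prescription-monitoring upload 127 days ago vs limit 120 → not met
5. condition 'performs sterile compounding' does not hold → requirement n/a → met
6. condition 'offers immunizations' holds; days of controlled-substance discrepancy outstanding 6 > 4 → not met
7. refrigeration temperature log review 557 days ago vs limit 730 → met
8. board of pharmacy inspection 682 days ago vs limit 730 → met
9. compounding area certification 348 days ago vs limit 365 → met
Not met: 4 of 9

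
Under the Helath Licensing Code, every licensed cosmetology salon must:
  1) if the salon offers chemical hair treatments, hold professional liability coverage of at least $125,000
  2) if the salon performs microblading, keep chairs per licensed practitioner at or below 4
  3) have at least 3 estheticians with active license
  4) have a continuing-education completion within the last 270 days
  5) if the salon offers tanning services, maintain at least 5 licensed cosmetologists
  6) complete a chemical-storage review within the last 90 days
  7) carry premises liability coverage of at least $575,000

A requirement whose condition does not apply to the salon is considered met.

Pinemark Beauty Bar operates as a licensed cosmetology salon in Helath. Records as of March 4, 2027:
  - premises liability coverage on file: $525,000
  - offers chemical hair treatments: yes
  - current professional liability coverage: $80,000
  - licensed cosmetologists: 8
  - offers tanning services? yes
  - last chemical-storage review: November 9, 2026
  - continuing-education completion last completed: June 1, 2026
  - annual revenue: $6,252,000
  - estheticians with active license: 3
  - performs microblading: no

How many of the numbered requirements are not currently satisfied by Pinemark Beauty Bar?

4

1. condition 'offers chemical hair treatments' holds; professional liability coverage $80,000 < $125,000 → not met
2. condition 'performs microblading' does not hold → requirement n/a → met
3. estheticians with active license 3 ≥ 3 → met
4. continuing-education completion 276 days ago vs limit 270 → not met
5. condition 'offers tanning services' holds; licensed cosmetologists 8 ≥ 5 → met
6. chemical-storage review 115 days ago vs limit 90 → not met
7. premises liability coverage $525,000 < $575,000 → not met
Not met: 4 of 7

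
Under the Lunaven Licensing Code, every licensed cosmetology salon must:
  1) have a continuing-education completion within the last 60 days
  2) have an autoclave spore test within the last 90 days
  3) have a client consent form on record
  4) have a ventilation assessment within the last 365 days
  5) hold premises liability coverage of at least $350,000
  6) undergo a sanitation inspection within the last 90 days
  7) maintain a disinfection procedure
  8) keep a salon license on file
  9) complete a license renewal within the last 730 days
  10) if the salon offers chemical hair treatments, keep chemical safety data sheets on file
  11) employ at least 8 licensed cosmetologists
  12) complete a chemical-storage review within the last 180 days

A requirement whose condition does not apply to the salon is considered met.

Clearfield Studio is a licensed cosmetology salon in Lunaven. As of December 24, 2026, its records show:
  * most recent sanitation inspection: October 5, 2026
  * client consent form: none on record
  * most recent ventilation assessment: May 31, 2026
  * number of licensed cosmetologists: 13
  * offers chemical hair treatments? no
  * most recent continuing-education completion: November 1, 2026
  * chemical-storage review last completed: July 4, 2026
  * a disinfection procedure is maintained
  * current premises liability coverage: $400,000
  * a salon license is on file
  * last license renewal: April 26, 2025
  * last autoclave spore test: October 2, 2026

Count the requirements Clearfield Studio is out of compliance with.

1

1. continuing-education completion 53 days ago vs limit 60 → met
2. autoclave spore test 83 days ago vs limit 90 → met
3. client consent form absent → not met
4. ventilation assessment 207 days ago vs limit 365 → met
5. premises liability coverage $400,000 ≥ $350,000 → met
6. sanitation inspection 80 days ago vs limit 90 → met
7. disinfection procedure present → met
8. salon license present → met
9. license renewal 607 days ago vs limit 730 → met
10. condition 'offers chemical hair treatments' does not hold → requirement n/a → met
11. licensed cosmetologists 13 ≥ 8 → met
12. chemical-storage review 173 days ago vs limit 180 → met
Not met: 1 of 12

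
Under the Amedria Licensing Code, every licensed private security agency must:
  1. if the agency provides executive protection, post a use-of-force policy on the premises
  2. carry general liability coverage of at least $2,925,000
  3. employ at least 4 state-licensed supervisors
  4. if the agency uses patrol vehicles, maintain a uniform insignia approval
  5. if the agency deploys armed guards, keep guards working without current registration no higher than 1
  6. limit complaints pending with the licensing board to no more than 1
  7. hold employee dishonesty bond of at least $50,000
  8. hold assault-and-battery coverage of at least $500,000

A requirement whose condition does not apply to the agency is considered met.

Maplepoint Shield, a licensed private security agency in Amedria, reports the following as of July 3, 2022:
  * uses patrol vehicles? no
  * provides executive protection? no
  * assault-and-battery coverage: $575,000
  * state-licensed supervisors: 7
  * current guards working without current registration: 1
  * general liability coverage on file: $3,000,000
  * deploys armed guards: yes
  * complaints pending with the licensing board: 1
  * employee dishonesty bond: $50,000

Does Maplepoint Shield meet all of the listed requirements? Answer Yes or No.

Yes

1. condition 'provides executive protection' does not hold → requirement n/a → met
2. general liability coverage $3,000,000 ≥ $2,925,000 → met
3. state-licensed supervisors 7 ≥ 4 → met
4. condition 'uses patrol vehicles' does not hold → requirement n/a → met
5. condition 'deploys armed guards' holds; guards working without current registration 1 ≤ 1 → met
6. complaints pending with the licensing board 1 ≤ 1 → met
7. employee dishonesty bond $50,000 ≥ $50,000 → met
8. assault-and-battery coverage $575,000 ≥ $500,000 → met
All met.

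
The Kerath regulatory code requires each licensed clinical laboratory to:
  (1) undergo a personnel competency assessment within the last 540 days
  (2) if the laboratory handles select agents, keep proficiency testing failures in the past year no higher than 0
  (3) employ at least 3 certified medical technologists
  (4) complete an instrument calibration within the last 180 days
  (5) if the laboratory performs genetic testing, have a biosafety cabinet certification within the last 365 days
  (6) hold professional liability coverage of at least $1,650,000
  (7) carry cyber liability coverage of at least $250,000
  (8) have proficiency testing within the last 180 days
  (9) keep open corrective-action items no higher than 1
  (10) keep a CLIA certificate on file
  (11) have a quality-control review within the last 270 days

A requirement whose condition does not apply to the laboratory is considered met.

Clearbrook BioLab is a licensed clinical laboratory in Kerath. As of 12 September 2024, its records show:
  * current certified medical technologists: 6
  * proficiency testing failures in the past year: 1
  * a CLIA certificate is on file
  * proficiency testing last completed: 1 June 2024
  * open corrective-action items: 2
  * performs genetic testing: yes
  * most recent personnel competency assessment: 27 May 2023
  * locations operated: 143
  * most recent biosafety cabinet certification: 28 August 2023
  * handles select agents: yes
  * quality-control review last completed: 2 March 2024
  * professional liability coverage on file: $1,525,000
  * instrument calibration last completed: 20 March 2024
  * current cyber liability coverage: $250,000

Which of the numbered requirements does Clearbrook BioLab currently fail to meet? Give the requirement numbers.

2, 5, 6, 9

1. personnel competency assessment 474 days ago vs limit 540 → met
2. condition 'handles select agents' holds; proficiency testing failures in the past year 1 > 0 → not met
3. certified medical technologists 6 ≥ 3 → met
4. instrument calibration 176 days ago vs limit 180 → met
5. condition 'performs genetic testing' holds; biosafety cabinet certification 381 days ago vs limit 365 → not met
6. professional liability coverage $1,525,000 < $1,650,000 → not met
7. cyber liability coverage $250,000 ≥ $250,000 → met
8. proficiency testing 103 days ago vs limit 180 → met
9. open corrective-action items 2 > 1 → not met
10. CLIA certificate present → met
11. quality-control review 194 days ago vs limit 270 → met
Not met: 2, 5, 6, 9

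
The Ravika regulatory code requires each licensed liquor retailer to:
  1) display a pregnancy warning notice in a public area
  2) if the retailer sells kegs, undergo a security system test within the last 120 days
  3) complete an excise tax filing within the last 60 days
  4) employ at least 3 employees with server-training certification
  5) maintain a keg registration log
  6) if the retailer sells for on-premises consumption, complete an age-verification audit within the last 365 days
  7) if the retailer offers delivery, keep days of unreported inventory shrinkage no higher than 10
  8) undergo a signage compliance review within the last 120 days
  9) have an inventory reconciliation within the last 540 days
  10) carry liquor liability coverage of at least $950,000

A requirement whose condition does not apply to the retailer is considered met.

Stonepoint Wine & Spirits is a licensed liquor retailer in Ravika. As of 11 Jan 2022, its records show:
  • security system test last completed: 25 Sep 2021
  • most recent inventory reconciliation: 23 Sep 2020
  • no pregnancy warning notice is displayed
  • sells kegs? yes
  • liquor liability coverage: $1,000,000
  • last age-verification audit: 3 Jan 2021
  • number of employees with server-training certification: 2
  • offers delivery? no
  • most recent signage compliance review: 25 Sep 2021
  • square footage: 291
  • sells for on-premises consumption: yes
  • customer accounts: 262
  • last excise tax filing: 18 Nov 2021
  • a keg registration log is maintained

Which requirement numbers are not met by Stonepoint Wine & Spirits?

1, 4, 6

1. pregnancy warning notice absent → not met
2. condition 'sells kegs' holds; security system test 108 days ago vs limit 120 → met
3. excise tax filing 54 days ago vs limit 60 → met
4. employees with server-training certification 2 < 3 → not met
5. keg registration log present → met
6. condition 'sells for on-premises consumption' holds; age-verification audit 373 days ago vs limit 365 → not met
7. condition 'offers delivery' does not hold → requirement n/a → met
8. signage compliance review 108 days ago vs limit 120 → met
9. inventory reconciliation 475 days ago vs limit 540 → met
10. liquor liability coverage $1,000,000 ≥ $950,000 → met
Not met: 1, 4, 6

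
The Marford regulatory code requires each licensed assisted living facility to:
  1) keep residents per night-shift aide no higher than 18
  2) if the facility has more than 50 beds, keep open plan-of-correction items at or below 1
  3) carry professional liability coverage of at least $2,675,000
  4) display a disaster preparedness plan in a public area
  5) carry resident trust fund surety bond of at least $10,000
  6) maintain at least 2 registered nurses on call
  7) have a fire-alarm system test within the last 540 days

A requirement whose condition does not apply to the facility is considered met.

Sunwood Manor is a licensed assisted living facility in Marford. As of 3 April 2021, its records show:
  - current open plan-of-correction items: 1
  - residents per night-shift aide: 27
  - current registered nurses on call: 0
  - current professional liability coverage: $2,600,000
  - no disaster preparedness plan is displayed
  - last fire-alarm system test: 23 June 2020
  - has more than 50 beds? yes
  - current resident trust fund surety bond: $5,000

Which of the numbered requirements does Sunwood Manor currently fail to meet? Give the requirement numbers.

1. residents per night-shift aide 27 > 18 → not met
2. condition 'has more than 50 beds' holds; open plan-of-correction items 1 ≤ 1 → met
3. professional liability coverage $2,600,000 < $2,675,000 → not met
4. disaster preparedness plan absent → not met
5. resident trust fund surety bond $5,000 < $10,000 → not met
6. registered nurses on call 0 < 2 → not met
7. fire-alarm system test 284 days ago vs limit 540 → met
Not met: 1, 3, 4, 5, 6

1, 3, 4, 5, 6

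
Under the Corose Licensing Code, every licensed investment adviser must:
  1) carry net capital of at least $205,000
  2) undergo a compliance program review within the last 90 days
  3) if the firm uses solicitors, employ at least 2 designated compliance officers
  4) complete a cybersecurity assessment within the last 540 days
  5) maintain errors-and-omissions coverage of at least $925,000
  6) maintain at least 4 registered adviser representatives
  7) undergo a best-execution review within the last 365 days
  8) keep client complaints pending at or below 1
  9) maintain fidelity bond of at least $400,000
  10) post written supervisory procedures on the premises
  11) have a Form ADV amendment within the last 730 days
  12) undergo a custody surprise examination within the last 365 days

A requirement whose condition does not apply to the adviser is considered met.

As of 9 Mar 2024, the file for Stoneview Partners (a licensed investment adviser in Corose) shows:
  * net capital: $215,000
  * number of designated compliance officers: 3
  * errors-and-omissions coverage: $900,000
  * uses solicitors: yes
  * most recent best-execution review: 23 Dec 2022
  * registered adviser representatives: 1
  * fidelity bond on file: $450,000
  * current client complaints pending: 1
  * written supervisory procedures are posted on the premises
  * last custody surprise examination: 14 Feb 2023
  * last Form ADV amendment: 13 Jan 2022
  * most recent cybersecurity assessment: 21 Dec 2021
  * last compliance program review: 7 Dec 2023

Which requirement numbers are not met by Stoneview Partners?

1. net capital $215,000 ≥ $205,000 → met
2. compliance program review 93 days ago vs limit 90 → not met
3. condition 'uses solicitors' holds; designated compliance officers 3 ≥ 2 → met
4. cybersecurity assessment 809 days ago vs limit 540 → not met
5. errors-and-omissions coverage $900,000 < $925,000 → not met
6. registered adviser representatives 1 < 4 → not met
7. best-execution review 442 days ago vs limit 365 → not met
8. client complaints pending 1 ≤ 1 → met
9. fidelity bond $450,000 ≥ $400,000 → met
10. written supervisory procedures present → met
11. Form ADV amendment 786 days ago vs limit 730 → not met
12. custody surprise examination 389 days ago vs limit 365 → not met
Not met: 2, 4, 5, 6, 7, 11, 12

2, 4, 5, 6, 7, 11, 12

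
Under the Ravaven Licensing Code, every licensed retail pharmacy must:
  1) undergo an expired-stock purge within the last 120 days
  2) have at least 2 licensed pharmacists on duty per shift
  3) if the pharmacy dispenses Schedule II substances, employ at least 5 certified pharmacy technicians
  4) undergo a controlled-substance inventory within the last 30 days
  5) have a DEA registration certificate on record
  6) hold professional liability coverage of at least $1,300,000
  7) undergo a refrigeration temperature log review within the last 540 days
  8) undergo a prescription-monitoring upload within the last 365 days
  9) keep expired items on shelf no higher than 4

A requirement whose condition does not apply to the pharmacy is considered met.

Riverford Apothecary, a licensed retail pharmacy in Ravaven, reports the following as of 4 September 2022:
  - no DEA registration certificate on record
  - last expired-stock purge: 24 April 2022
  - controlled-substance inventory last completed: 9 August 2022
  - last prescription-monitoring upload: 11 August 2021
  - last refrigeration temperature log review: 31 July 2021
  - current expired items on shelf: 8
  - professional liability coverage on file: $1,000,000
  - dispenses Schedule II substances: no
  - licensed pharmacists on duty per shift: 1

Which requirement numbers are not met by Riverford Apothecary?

1. expired-stock purge 133 days ago vs limit 120 → not met
2. licensed pharmacists on duty per shift 1 < 2 → not met
3. condition 'dispenses Schedule II substances' does not hold → requirement n/a → met
4. controlled-substance inventory 26 days ago vs limit 30 → met
5. DEA registration certificate absent → not met
6. professional liability coverage $1,000,000 < $1,300,000 → not met
7. refrigeration temperature log review 400 days ago vs limit 540 → met
8. prescription-monitoring upload 389 days ago vs limit 365 → not met
9. expired items on shelf 8 > 4 → not met
Not met: 1, 2, 5, 6, 8, 9

1, 2, 5, 6, 8, 9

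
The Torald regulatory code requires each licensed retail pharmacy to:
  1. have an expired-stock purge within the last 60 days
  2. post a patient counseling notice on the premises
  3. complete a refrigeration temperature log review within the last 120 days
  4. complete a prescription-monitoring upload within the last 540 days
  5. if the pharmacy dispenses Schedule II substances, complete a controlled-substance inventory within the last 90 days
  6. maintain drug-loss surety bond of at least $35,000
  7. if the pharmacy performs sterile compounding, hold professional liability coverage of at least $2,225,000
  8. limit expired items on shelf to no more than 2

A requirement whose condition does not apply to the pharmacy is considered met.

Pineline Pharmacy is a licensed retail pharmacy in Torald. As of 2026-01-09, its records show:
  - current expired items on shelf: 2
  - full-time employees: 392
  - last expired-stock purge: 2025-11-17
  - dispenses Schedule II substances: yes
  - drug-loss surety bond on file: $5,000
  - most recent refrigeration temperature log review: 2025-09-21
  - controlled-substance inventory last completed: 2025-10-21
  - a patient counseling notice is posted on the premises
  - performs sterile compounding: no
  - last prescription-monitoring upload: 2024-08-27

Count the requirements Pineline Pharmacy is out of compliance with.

1

1. expired-stock purge 53 days ago vs limit 60 → met
2. patient counseling notice present → met
3. refrigeration temperature log review 110 days ago vs limit 120 → met
4. prescription-monitoring upload 500 days ago vs limit 540 → met
5. condition 'dispenses Schedule II substances' holds; controlled-substance inventory 80 days ago vs limit 90 → met
6. drug-loss surety bond $5,000 < $35,000 → not met
7. condition 'performs sterile compounding' does not hold → requirement n/a → met
8. expired items on shelf 2 ≤ 2 → met
Not met: 1 of 8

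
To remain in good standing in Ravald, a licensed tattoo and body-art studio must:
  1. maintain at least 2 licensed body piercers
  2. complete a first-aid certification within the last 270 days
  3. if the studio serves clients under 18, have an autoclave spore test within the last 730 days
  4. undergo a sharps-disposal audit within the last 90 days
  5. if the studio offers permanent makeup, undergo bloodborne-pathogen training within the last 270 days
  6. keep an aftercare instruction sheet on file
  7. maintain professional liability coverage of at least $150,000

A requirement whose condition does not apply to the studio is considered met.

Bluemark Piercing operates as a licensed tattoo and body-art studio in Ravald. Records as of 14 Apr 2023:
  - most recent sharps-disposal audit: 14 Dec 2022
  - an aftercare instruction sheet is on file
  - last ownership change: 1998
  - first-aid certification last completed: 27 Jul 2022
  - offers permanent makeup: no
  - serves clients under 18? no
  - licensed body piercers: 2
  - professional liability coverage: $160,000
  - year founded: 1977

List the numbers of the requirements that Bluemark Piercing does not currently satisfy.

4

1. licensed body piercers 2 ≥ 2 → met
2. first-aid certification 261 days ago vs limit 270 → met
3. condition 'serves clients under 18' does not hold → requirement n/a → met
4. sharps-disposal audit 121 days ago vs limit 90 → not met
5. condition 'offers permanent makeup' does not hold → requirement n/a → met
6. aftercare instruction sheet present → met
7. professional liability coverage $160,000 ≥ $150,000 → met
Not met: 4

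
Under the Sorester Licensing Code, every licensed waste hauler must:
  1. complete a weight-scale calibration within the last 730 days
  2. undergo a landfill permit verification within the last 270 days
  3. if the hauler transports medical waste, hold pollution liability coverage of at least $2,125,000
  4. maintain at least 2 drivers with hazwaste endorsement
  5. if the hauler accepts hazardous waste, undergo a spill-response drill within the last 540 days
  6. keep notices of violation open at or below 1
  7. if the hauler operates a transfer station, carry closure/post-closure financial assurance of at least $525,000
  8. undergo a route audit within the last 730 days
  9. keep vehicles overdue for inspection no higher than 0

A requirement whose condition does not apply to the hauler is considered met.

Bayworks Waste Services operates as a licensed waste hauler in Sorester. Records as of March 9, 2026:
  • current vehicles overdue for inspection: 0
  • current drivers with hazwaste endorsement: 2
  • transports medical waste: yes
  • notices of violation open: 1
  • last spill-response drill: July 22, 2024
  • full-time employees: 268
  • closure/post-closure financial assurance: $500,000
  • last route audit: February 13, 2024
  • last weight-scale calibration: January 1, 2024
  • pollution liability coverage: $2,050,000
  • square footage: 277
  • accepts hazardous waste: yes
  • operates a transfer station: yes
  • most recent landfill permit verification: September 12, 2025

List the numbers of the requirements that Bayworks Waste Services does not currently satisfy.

1, 3, 5, 7, 8

1. weight-scale calibration 798 days ago vs limit 730 → not met
2. landfill permit verification 178 days ago vs limit 270 → met
3. condition 'transports medical waste' holds; pollution liability coverage $2,050,000 < $2,125,000 → not met
4. drivers with hazwaste endorsement 2 ≥ 2 → met
5. condition 'accepts hazardous waste' holds; spill-response drill 595 days ago vs limit 540 → not met
6. notices of violation open 1 ≤ 1 → met
7. condition 'operates a transfer station' holds; closure/post-closure financial assurance $500,000 < $525,000 → not met
8. route audit 755 days ago vs limit 730 → not met
9. vehicles overdue for inspection 0 ≤ 0 → met
Not met: 1, 3, 5, 7, 8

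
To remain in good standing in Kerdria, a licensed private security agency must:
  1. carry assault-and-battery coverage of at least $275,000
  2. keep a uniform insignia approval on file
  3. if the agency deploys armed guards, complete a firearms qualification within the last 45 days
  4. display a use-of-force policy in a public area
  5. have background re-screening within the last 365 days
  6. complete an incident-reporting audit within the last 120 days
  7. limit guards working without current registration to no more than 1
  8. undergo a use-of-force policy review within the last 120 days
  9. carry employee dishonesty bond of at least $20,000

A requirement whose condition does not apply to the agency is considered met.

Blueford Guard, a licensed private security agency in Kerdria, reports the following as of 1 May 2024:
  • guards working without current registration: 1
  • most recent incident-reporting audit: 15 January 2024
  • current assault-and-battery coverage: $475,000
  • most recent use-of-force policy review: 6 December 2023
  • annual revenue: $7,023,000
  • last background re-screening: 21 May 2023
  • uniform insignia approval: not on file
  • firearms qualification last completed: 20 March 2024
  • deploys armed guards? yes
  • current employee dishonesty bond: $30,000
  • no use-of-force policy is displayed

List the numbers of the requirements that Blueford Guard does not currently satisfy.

1. assault-and-battery coverage $475,000 ≥ $275,000 → met
2. uniform insignia approval absent → not met
3. condition 'deploys armed guards' holds; firearms qualification 42 days ago vs limit 45 → met
4. use-of-force policy absent → not met
5. background re-screening 346 days ago vs limit 365 → met
6. incident-reporting audit 107 days ago vs limit 120 → met
7. guards working without current registration 1 ≤ 1 → met
8. use-of-force policy review 147 days ago vs limit 120 → not met
9. employee dishonesty bond $30,000 ≥ $20,000 → met
Not met: 2, 4, 8

2, 4, 8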